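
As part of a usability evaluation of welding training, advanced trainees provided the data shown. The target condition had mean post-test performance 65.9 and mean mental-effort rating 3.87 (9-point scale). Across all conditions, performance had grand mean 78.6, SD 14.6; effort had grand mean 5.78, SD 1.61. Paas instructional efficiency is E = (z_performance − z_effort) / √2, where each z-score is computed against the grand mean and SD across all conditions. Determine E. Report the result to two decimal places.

z_performance = (65.9 − 78.6) / 14.6 = -12.7000 / 14.6 = -0.8699.
z_effort = (3.87 − 5.78) / 1.61 = -1.9100 / 1.61 = -1.1863.
z_P − z_E = -0.8699 − (-1.1863) = 0.3164.
E = 0.3164 / √2 = 0.3164 / 1.41421 = 0.2237 ≈ 0.22.

0.22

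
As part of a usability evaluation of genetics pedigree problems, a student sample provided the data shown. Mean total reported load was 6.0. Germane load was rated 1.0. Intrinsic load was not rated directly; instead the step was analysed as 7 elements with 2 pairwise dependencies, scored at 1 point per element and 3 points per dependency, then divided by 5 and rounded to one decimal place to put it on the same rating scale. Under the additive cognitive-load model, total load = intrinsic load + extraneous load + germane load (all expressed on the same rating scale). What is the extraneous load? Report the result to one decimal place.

2.4

Intrinsic (element-interactivity): (7 × 1 + 2 × 3) / 5 = 13 / 5 = 2.6000 → 2.6.
extraneous load = total − intrinsic − germane
             = 6.0 − 2.6 − 1.0 = 2.4.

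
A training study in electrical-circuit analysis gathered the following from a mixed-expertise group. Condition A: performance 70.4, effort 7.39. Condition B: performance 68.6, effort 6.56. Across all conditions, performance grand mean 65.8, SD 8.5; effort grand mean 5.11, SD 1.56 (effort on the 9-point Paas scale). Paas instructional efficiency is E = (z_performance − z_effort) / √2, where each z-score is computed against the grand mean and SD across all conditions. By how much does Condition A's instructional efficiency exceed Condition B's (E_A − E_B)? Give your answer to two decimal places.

-0.23

Condition A: z_P = (70.4 − 65.8)/8.5 = 0.5412; z_E = (7.39 − 5.11)/1.56 = 1.4615; E_A = (0.5412 − 1.4615)/√2 = -0.6508.
Condition B: z_P = (68.6 − 65.8)/8.5 = 0.3294; z_E = (6.56 − 5.11)/1.56 = 0.9295; E_B = (0.3294 − 0.9295)/√2 = -0.4243.
E_A − E_B = -0.6508 − (-0.4243) = -0.2265 ≈ -0.23.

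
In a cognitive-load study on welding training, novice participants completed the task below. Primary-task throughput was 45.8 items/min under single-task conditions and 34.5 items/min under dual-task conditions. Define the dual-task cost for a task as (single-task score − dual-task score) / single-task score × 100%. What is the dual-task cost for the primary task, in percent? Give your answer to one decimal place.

24.7

Cost = (45.8 − 34.5) / 45.8 × 100%
     = 11.3000 / 45.8 × 100% = 24.6725%.
≈ 24.7%.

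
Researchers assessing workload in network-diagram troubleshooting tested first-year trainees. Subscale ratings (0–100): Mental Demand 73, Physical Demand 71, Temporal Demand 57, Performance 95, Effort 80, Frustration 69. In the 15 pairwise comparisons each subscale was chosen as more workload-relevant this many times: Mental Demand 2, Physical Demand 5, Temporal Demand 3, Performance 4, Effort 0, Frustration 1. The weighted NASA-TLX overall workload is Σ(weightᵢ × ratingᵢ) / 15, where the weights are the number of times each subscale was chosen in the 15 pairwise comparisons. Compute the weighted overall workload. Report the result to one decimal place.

74.7

The tallies are the weights (they sum to 15).
Weighted sum = 2·73 + 5·71 + 3·57 + 4·95 + 0·80 + 1·69
            = 146 + 355 + 171 + 380 + 0 + 69 = 1121.
Overall workload = 1121 / 15 = 74.7333 ≈ 74.7.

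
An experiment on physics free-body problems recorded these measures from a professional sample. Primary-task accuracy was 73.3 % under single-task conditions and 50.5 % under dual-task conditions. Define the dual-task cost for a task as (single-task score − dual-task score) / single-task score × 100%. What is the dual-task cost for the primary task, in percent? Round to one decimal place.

31.1

Cost = (73.3 − 50.5) / 73.3 × 100%
     = 22.8000 / 73.3 × 100% = 31.1050%.
≈ 31.1%.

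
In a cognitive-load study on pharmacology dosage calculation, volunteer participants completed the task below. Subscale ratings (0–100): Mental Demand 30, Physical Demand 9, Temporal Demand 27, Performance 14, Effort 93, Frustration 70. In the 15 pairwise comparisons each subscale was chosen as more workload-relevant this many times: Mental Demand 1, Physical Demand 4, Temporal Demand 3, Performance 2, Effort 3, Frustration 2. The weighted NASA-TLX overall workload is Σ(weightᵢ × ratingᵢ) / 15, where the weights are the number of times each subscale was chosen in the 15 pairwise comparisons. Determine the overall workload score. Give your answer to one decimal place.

The tallies are the weights (they sum to 15).
Weighted sum = 1·30 + 4·9 + 3·27 + 2·14 + 3·93 + 2·70
            = 30 + 36 + 81 + 28 + 279 + 140 = 594.
Overall workload = 594 / 15 = 39.6000 ≈ 39.6.

39.6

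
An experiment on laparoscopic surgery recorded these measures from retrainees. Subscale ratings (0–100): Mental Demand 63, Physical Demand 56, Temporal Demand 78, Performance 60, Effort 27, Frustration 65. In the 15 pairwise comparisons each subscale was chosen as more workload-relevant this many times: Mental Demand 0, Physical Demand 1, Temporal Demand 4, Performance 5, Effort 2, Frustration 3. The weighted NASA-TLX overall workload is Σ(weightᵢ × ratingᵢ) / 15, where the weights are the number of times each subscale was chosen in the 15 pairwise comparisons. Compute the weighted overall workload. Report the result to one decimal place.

The tallies are the weights (they sum to 15).
Weighted sum = 0·63 + 1·56 + 4·78 + 5·60 + 2·27 + 3·65
            = 0 + 56 + 312 + 300 + 54 + 195 = 917.
Overall workload = 917 / 15 = 61.1333 ≈ 61.1.

61.1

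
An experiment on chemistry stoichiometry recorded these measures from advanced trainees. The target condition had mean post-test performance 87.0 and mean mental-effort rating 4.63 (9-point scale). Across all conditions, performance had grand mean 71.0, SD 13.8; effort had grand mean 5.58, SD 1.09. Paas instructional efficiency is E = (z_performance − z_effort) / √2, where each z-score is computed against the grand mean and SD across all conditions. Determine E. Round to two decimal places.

z_performance = (87.0 − 71.0) / 13.8 = 16.0000 / 13.8 = 1.1594.
z_effort = (4.63 − 5.58) / 1.09 = -0.9500 / 1.09 = -0.8716.
z_P − z_E = 1.1594 − (-0.8716) = 2.0310.
E = 2.0310 / √2 = 2.0310 / 1.41421 = 1.4361 ≈ 1.44.

1.44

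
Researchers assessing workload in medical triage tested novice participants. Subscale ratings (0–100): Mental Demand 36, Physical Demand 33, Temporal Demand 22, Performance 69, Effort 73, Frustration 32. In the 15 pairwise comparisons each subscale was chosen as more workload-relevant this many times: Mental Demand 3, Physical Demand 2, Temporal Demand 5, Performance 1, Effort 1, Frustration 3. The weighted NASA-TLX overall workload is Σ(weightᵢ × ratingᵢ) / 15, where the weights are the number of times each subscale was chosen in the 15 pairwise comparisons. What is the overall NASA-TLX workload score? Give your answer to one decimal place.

34.8

The tallies are the weights (they sum to 15).
Weighted sum = 3·36 + 2·33 + 5·22 + 1·69 + 1·73 + 3·32
            = 108 + 66 + 110 + 69 + 73 + 96 = 522.
Overall workload = 522 / 15 = 34.8000 ≈ 34.8.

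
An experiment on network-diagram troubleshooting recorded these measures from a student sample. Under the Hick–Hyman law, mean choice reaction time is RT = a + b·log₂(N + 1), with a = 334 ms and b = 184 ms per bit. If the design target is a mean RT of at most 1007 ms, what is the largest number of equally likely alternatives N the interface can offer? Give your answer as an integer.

11

Set 334 + 184·log₂(N + 1) ≤ 1007.
log₂(N + 1) ≤ (1007 − 334) / 184 = 3.6576.
N + 1 ≤ 2^3.6576 = 12.6197.
N ≤ 11.6197, so the largest integer N is 11.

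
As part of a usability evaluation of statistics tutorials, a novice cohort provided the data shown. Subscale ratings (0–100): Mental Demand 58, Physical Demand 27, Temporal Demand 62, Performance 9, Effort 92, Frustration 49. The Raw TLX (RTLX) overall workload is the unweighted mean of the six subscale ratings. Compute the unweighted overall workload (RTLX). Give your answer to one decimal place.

Sum of ratings = 58 + 27 + 62 + 9 + 92 + 49 = 297.
RTLX = 297 / 6 = 49.5000 ≈ 49.5.

49.5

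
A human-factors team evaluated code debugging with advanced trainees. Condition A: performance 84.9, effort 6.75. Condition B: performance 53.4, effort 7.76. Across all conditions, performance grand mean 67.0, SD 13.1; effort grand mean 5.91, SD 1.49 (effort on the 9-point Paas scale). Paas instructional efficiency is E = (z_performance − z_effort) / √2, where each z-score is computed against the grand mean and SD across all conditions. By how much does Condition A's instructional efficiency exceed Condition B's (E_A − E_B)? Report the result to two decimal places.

Condition A: z_P = (84.9 − 67.0)/13.1 = 1.3664; z_E = (6.75 − 5.91)/1.49 = 0.5638; E_A = (1.3664 − 0.5638)/√2 = 0.5675.
Condition B: z_P = (53.4 − 67.0)/13.1 = -1.0382; z_E = (7.76 − 5.91)/1.49 = 1.2416; E_B = (-1.0382 − 1.2416)/√2 = -1.6121.
E_A − E_B = 0.5675 − (-1.6121) = 2.1796 ≈ 2.18.

2.18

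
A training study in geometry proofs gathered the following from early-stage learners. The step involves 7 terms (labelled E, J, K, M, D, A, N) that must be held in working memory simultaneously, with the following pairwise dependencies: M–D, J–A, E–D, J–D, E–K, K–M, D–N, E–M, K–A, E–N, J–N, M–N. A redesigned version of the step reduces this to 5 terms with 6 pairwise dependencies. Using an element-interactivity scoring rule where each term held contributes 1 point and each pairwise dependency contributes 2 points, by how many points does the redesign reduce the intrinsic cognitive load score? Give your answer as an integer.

Original: 7 × 1 + 12 × 2 = 7 + 24 = 31.
Redesigned: 5 × 1 + 6 × 2 = 5 + 12 = 17.
Reduction = 31 − 17 = 14.

14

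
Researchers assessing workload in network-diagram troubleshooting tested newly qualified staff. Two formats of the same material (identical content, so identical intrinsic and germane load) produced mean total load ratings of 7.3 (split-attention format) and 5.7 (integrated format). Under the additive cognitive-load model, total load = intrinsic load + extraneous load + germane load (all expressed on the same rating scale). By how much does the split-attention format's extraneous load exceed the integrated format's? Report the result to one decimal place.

1.6

Intrinsic and germane load are equal across formats, so the difference in total load equals the difference in extraneous load.
Extraneous-load difference = 7.3 − 5.7 = 1.6.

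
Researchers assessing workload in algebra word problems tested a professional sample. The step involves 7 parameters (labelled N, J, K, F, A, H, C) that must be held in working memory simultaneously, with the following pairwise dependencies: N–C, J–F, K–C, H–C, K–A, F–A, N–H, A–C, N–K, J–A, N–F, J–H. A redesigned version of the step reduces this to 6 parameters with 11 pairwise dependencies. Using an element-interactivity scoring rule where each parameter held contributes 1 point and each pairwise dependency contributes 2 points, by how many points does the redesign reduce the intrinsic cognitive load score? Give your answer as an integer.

3

Original: 7 × 1 + 12 × 2 = 7 + 24 = 31.
Redesigned: 6 × 1 + 11 × 2 = 6 + 22 = 28.
Reduction = 31 − 28 = 3.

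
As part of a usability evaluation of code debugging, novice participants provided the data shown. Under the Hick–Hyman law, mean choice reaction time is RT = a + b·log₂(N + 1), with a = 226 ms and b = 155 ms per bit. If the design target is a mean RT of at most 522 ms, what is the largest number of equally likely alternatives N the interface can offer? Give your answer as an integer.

Set 226 + 155·log₂(N + 1) ≤ 522.
log₂(N + 1) ≤ (522 − 226) / 155 = 1.9097.
N + 1 ≤ 2^1.9097 = 3.7573.
N ≤ 2.7573, so the largest integer N is 2.

2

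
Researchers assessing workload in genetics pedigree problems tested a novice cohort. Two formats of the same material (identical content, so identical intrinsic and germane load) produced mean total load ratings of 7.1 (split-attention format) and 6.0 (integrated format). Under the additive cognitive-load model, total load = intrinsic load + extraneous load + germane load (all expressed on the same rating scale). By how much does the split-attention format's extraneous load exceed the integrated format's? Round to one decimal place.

Intrinsic and germane load are equal across formats, so the difference in total load equals the difference in extraneous load.
Extraneous-load difference = 7.1 − 6.0 = 1.1.

1.1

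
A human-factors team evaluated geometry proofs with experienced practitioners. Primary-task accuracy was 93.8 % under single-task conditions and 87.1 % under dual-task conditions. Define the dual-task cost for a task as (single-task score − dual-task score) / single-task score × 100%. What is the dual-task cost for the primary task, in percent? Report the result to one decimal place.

Cost = (93.8 − 87.1) / 93.8 × 100%
     = 6.7000 / 93.8 × 100% = 7.1429%.
≈ 7.1%.

7.1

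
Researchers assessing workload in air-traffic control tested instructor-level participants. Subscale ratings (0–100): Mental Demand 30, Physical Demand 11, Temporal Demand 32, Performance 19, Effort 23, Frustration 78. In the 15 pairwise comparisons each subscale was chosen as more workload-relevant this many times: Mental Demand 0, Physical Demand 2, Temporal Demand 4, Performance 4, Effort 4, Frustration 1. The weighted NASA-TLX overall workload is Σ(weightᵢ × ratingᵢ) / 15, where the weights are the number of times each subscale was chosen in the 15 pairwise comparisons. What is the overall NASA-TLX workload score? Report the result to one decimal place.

The tallies are the weights (they sum to 15).
Weighted sum = 0·30 + 2·11 + 4·32 + 4·19 + 4·23 + 1·78
            = 0 + 22 + 128 + 76 + 92 + 78 = 396.
Overall workload = 396 / 15 = 26.4000 ≈ 26.4.

26.4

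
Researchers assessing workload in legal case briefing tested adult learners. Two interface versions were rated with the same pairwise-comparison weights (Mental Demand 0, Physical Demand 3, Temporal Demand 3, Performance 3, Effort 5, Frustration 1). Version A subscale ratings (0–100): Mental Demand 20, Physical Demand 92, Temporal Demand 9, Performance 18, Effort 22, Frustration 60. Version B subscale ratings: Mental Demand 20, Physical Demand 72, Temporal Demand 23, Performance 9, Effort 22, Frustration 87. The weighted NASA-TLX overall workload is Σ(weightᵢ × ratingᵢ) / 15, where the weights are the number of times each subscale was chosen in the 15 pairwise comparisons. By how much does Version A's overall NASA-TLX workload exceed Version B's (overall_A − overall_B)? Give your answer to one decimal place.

Version A weighted sum = 0·20 + 3·92 + 3·9 + 3·18 + 5·22 + 1·60 = 0 + 276 + 27 + 54 + 110 + 60 = 527; overall_A = 527/15 = 35.1333.
Version B weighted sum = 0·20 + 3·72 + 3·23 + 3·9 + 5·22 + 1·87 = 0 + 216 + 69 + 27 + 110 + 87 = 509; overall_B = 509/15 = 33.9333.
Difference = 35.1333 − 33.9333 = 1.2000 ≈ 1.2.

1.2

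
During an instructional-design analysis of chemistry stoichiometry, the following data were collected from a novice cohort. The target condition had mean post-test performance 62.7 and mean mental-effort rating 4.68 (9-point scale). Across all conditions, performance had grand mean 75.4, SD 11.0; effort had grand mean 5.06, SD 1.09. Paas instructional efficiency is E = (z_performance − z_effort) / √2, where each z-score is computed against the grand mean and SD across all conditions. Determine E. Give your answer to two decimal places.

-0.57

z_performance = (62.7 − 75.4) / 11.0 = -12.7000 / 11.0 = -1.1545.
z_effort = (4.68 − 5.06) / 1.09 = -0.3800 / 1.09 = -0.3486.
z_P − z_E = -1.1545 − (-0.3486) = -0.8059.
E = -0.8059 / √2 = -0.8059 / 1.41421 = -0.5699 ≈ -0.57.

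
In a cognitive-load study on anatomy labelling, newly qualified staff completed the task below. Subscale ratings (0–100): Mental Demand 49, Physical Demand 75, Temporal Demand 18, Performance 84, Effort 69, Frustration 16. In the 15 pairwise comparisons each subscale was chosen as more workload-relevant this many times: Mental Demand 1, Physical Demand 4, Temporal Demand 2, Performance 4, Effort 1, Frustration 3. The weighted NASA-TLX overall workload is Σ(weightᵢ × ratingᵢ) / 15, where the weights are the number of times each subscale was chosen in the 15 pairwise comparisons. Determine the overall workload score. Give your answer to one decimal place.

55.9

The tallies are the weights (they sum to 15).
Weighted sum = 1·49 + 4·75 + 2·18 + 4·84 + 1·69 + 3·16
            = 49 + 300 + 36 + 336 + 69 + 48 = 838.
Overall workload = 838 / 15 = 55.8667 ≈ 55.9.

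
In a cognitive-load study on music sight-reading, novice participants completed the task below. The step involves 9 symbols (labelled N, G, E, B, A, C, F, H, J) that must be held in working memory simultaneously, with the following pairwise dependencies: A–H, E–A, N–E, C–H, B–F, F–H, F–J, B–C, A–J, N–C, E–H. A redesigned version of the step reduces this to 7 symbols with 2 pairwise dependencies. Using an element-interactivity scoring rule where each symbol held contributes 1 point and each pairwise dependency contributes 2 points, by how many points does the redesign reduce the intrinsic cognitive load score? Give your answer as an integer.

20

Original: 9 × 1 + 11 × 2 = 9 + 22 = 31.
Redesigned: 7 × 1 + 2 × 2 = 7 + 4 = 11.
Reduction = 31 − 11 = 20.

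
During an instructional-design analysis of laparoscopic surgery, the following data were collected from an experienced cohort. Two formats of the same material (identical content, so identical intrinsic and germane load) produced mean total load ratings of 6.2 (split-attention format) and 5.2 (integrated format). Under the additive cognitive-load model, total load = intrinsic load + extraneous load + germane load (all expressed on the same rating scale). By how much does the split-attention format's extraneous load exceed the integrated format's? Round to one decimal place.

Intrinsic and germane load are equal across formats, so the difference in total load equals the difference in extraneous load.
Extraneous-load difference = 6.2 − 5.2 = 1.0.

1.0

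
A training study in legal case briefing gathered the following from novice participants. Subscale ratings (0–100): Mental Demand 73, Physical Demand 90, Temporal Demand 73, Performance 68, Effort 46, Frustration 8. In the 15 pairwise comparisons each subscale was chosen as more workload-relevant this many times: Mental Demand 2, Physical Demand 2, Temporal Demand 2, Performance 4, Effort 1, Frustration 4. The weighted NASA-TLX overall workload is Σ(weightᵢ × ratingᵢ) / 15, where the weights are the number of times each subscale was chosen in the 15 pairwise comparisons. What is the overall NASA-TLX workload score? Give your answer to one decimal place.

54.8

The tallies are the weights (they sum to 15).
Weighted sum = 2·73 + 2·90 + 2·73 + 4·68 + 1·46 + 4·8
            = 146 + 180 + 146 + 272 + 46 + 32 = 822.
Overall workload = 822 / 15 = 54.8000 ≈ 54.8.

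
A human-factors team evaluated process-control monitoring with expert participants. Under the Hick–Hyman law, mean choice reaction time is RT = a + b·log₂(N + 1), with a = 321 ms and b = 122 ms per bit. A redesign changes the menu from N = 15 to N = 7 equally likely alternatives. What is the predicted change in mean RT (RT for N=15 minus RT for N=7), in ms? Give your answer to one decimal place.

122.0

RT(15) = 321 + 122·log₂(16) = 321 + 122·4.0000 = 809.0000 ms.
RT(7) = 321 + 122·log₂(8) = 321 + 122·3.0000 = 687.0000 ms.
Difference = 809.0000 − 687.0000 = 122.0000 ≈ 122.0 ms.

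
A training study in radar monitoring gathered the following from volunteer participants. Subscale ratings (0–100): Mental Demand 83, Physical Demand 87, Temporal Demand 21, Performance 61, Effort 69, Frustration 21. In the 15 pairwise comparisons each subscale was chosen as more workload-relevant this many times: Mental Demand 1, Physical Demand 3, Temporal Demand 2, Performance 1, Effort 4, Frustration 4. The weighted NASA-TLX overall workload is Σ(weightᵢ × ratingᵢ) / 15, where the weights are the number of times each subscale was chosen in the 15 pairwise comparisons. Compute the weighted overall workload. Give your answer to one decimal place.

53.8

The tallies are the weights (they sum to 15).
Weighted sum = 1·83 + 3·87 + 2·21 + 1·61 + 4·69 + 4·21
            = 83 + 261 + 42 + 61 + 276 + 84 = 807.
Overall workload = 807 / 15 = 53.8000 ≈ 53.8.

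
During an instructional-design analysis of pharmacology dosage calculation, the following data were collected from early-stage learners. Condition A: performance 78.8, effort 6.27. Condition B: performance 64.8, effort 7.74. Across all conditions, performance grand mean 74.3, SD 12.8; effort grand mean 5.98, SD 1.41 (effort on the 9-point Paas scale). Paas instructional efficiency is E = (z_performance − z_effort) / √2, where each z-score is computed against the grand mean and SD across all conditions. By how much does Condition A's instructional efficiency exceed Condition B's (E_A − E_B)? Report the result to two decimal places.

1.51

Condition A: z_P = (78.8 − 74.3)/12.8 = 0.3516; z_E = (6.27 − 5.98)/1.41 = 0.2057; E_A = (0.3516 − 0.2057)/√2 = 0.1032.
Condition B: z_P = (64.8 − 74.3)/12.8 = -0.7422; z_E = (7.74 − 5.98)/1.41 = 1.2482; E_B = (-0.7422 − 1.2482)/√2 = -1.4074.
E_A − E_B = 0.1032 − (-1.4074) = 1.5106 ≈ 1.51.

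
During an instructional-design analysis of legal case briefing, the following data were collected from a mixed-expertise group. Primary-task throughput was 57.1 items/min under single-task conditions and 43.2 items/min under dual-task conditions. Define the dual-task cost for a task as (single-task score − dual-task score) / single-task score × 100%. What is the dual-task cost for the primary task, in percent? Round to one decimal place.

Cost = (57.1 − 43.2) / 57.1 × 100%
     = 13.9000 / 57.1 × 100% = 24.3433%.
≈ 24.3%.

24.3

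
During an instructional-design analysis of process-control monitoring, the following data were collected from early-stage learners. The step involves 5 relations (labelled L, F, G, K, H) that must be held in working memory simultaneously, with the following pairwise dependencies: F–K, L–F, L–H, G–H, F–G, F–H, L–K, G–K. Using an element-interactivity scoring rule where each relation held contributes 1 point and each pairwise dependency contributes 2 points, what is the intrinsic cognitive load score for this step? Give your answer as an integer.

Count of relations held simultaneously: 5.
Count of pairwise dependencies listed: 8.
Element contribution: 5 × 1 = 5.
Interaction contribution: 8 × 2 = 16.
Intrinsic load = 5 + 16 = 21.

21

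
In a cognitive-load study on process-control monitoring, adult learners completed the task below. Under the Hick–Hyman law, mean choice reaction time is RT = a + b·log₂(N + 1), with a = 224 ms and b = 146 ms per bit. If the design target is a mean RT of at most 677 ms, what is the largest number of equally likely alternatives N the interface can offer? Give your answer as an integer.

Set 224 + 146·log₂(N + 1) ≤ 677.
log₂(N + 1) ≤ (677 − 224) / 146 = 3.1027.
N + 1 ≤ 2^3.1027 = 8.5902.
N ≤ 7.5902, so the largest integer N is 7.

7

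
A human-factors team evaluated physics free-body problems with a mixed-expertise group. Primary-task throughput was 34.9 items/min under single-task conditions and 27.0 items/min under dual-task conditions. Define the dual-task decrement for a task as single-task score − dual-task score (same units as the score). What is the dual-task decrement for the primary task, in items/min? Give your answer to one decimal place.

Decrement = 34.9 − 27.0 = 7.9000 items/min ≈ 7.9 items/min.

7.9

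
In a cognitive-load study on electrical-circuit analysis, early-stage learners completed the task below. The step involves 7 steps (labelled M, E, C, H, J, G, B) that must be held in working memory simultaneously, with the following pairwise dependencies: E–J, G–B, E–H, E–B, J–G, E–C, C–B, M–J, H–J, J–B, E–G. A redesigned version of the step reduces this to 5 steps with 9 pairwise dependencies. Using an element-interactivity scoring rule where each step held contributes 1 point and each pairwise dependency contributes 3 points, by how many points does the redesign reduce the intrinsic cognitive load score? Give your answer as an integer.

Original: 7 × 1 + 11 × 3 = 7 + 33 = 40.
Redesigned: 5 × 1 + 9 × 3 = 5 + 27 = 32.
Reduction = 40 − 32 = 8.

8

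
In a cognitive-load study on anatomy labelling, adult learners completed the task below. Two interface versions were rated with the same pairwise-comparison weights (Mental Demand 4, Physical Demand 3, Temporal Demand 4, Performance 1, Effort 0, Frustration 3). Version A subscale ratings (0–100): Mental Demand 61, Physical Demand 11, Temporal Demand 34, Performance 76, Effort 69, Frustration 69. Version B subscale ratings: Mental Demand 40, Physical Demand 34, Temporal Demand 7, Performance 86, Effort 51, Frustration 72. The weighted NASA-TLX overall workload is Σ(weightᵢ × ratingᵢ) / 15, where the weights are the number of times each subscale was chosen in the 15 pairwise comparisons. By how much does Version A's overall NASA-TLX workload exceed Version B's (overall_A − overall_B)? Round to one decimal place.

6.9

Version A weighted sum = 4·61 + 3·11 + 4·34 + 1·76 + 0·69 + 3·69 = 244 + 33 + 136 + 76 + 0 + 207 = 696; overall_A = 696/15 = 46.4000.
Version B weighted sum = 4·40 + 3·34 + 4·7 + 1·86 + 0·51 + 3·72 = 160 + 102 + 28 + 86 + 0 + 216 = 592; overall_B = 592/15 = 39.4667.
Difference = 46.4000 − 39.4667 = 6.9333 ≈ 6.9.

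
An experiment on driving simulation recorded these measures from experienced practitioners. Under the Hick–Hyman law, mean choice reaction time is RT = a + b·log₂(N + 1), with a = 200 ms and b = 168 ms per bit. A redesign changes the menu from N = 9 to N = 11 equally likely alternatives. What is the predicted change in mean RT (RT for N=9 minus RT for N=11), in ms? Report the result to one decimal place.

-44.2

RT(9) = 200 + 168·log₂(10) = 200 + 168·3.3219 = 758.0792 ms.
RT(11) = 200 + 168·log₂(12) = 200 + 168·3.5850 = 802.2800 ms.
Difference = 758.0792 − 802.2800 = -44.2008 ≈ -44.2 ms.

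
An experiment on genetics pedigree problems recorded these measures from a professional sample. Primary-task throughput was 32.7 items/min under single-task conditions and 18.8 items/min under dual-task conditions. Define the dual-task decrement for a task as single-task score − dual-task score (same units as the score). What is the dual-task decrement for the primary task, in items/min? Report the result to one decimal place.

13.9

Decrement = 32.7 − 18.8 = 13.9000 items/min ≈ 13.9 items/min.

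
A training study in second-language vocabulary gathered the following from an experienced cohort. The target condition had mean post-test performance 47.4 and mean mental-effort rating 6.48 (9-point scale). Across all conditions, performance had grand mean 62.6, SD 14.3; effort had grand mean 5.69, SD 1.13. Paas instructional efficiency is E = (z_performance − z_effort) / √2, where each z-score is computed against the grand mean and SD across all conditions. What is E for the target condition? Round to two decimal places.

z_performance = (47.4 − 62.6) / 14.3 = -15.2000 / 14.3 = -1.0629.
z_effort = (6.48 − 5.69) / 1.13 = 0.7900 / 1.13 = 0.6991.
z_P − z_E = -1.0629 − 0.6991 = -1.7620.
E = -1.7620 / √2 = -1.7620 / 1.41421 = -1.2459 ≈ -1.25.

-1.25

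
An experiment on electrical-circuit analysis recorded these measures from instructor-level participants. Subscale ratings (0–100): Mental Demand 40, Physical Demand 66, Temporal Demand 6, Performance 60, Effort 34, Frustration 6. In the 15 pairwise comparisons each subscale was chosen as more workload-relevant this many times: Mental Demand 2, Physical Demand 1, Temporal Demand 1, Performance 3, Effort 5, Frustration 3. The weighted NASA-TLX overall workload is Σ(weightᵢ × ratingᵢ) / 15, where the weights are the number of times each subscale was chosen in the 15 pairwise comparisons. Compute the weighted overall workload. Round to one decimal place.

34.7

The tallies are the weights (they sum to 15).
Weighted sum = 2·40 + 1·66 + 1·6 + 3·60 + 5·34 + 3·6
            = 80 + 66 + 6 + 180 + 170 + 18 = 520.
Overall workload = 520 / 15 = 34.6667 ≈ 34.7.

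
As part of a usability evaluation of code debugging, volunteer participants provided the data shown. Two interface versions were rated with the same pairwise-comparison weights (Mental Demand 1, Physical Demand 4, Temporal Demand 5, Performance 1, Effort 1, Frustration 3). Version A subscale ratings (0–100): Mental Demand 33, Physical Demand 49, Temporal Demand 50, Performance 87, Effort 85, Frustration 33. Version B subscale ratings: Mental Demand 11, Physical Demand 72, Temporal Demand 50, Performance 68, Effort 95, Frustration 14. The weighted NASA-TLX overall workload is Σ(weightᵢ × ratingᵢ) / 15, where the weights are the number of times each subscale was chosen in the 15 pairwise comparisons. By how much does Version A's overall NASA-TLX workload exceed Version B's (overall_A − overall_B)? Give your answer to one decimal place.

-0.3

Version A weighted sum = 1·33 + 4·49 + 5·50 + 1·87 + 1·85 + 3·33 = 33 + 196 + 250 + 87 + 85 + 99 = 750; overall_A = 750/15 = 50.0000.
Version B weighted sum = 1·11 + 4·72 + 5·50 + 1·68 + 1·95 + 3·14 = 11 + 288 + 250 + 68 + 95 + 42 = 754; overall_B = 754/15 = 50.2667.
Difference = 50.0000 − 50.2667 = -0.2667 ≈ -0.3.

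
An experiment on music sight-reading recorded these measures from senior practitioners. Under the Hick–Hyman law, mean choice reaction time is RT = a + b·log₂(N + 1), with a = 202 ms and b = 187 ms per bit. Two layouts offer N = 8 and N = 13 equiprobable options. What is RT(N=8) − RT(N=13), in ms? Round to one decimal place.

-119.2

RT(8) = 202 + 187·log₂(9) = 202 + 187·3.1699 = 794.7713 ms.
RT(13) = 202 + 187·log₂(14) = 202 + 187·3.8074 = 913.9838 ms.
Difference = 794.7713 − 913.9838 = -119.2125 ≈ -119.2 ms.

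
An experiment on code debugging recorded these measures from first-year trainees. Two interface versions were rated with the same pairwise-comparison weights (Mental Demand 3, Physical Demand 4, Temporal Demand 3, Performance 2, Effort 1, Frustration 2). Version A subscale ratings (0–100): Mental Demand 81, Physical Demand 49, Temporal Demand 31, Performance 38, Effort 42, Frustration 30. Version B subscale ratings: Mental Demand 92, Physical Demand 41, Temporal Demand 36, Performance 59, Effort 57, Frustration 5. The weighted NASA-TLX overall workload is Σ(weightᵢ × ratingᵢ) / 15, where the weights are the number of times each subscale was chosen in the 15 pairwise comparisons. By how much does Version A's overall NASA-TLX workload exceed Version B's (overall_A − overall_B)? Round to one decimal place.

-1.5

Version A weighted sum = 3·81 + 4·49 + 3·31 + 2·38 + 1·42 + 2·30 = 243 + 196 + 93 + 76 + 42 + 60 = 710; overall_A = 710/15 = 47.3333.
Version B weighted sum = 3·92 + 4·41 + 3·36 + 2·59 + 1·57 + 2·5 = 276 + 164 + 108 + 118 + 57 + 10 = 733; overall_B = 733/15 = 48.8667.
Difference = 47.3333 − 48.8667 = -1.5334 ≈ -1.5.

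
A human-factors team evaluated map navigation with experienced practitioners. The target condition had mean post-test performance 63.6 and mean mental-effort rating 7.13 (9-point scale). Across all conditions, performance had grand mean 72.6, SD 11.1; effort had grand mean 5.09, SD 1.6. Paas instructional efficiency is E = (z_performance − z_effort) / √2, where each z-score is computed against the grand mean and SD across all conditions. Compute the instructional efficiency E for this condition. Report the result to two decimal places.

z_performance = (63.6 − 72.6) / 11.1 = -9.0000 / 11.1 = -0.8108.
z_effort = (7.13 − 5.09) / 1.6 = 2.0400 / 1.6 = 1.2750.
z_P − z_E = -0.8108 − 1.2750 = -2.0858.
E = -2.0858 / √2 = -2.0858 / 1.41421 = -1.4749 ≈ -1.47.

-1.47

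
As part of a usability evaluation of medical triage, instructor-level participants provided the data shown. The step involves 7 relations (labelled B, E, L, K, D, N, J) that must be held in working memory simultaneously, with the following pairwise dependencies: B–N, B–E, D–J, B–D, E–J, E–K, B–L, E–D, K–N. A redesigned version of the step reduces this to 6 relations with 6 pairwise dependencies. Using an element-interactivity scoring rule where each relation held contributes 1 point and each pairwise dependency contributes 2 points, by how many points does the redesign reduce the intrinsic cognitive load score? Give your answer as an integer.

7

Original: 7 × 1 + 9 × 2 = 7 + 18 = 25.
Redesigned: 6 × 1 + 6 × 2 = 6 + 12 = 18.
Reduction = 25 − 18 = 7.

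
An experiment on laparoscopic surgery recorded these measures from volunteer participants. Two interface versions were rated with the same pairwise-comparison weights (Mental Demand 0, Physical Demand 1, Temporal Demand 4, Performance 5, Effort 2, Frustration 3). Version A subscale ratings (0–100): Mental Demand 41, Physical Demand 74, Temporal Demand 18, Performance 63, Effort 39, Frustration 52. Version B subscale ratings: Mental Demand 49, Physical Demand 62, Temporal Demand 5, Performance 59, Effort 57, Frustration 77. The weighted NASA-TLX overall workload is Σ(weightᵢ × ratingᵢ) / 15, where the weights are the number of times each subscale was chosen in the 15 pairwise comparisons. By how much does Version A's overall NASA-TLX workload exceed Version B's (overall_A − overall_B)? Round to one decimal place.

-1.8

Version A weighted sum = 0·41 + 1·74 + 4·18 + 5·63 + 2·39 + 3·52 = 0 + 74 + 72 + 315 + 78 + 156 = 695; overall_A = 695/15 = 46.3333.
Version B weighted sum = 0·49 + 1·62 + 4·5 + 5·59 + 2·57 + 3·77 = 0 + 62 + 20 + 295 + 114 + 231 = 722; overall_B = 722/15 = 48.1333.
Difference = 46.3333 − 48.1333 = -1.8000 ≈ -1.8.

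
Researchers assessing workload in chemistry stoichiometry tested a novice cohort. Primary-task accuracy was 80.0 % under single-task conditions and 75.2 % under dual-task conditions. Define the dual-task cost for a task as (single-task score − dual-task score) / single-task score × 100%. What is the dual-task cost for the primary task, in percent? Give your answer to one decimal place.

Cost = (80.0 − 75.2) / 80.0 × 100%
     = 4.8000 / 80.0 × 100% = 6.0000%.
≈ 6.0%.

6.0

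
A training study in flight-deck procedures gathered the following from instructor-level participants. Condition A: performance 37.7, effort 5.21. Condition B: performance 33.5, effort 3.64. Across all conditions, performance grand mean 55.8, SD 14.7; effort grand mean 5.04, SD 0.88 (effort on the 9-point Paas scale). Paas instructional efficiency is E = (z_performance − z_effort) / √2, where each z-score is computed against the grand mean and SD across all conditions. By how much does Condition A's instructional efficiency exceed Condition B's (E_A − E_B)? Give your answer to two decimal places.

Condition A: z_P = (37.7 − 55.8)/14.7 = -1.2313; z_E = (5.21 − 5.04)/0.88 = 0.1932; E_A = (-1.2313 − 0.1932)/√2 = -1.0073.
Condition B: z_P = (33.5 − 55.8)/14.7 = -1.5170; z_E = (3.64 − 5.04)/0.88 = -1.5909; E_B = (-1.5170 − (-1.5909))/√2 = 0.0523.
E_A − E_B = -1.0073 − 0.0523 = -1.0596 ≈ -1.06.

-1.06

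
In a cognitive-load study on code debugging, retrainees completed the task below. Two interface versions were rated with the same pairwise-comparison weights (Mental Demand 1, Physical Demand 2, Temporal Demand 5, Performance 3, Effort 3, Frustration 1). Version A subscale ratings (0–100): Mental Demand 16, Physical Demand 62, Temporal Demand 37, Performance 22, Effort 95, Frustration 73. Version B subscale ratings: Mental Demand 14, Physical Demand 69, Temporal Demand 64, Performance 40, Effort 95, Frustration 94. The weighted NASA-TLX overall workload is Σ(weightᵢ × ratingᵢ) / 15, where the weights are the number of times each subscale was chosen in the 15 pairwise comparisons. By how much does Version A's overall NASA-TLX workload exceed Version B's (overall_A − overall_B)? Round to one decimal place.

Version A weighted sum = 1·16 + 2·62 + 5·37 + 3·22 + 3·95 + 1·73 = 16 + 124 + 185 + 66 + 285 + 73 = 749; overall_A = 749/15 = 49.9333.
Version B weighted sum = 1·14 + 2·69 + 5·64 + 3·40 + 3·95 + 1·94 = 14 + 138 + 320 + 120 + 285 + 94 = 971; overall_B = 971/15 = 64.7333.
Difference = 49.9333 − 64.7333 = -14.8000 ≈ -14.8.

-14.8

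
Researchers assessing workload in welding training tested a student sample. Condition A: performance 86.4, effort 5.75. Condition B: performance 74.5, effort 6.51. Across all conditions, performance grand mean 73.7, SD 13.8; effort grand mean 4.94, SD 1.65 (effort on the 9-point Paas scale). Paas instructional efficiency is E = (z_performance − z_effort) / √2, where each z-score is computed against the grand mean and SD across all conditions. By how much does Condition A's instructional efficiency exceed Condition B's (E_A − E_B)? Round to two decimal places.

Condition A: z_P = (86.4 − 73.7)/13.8 = 0.9203; z_E = (5.75 − 4.94)/1.65 = 0.4909; E_A = (0.9203 − 0.4909)/√2 = 0.3036.
Condition B: z_P = (74.5 − 73.7)/13.8 = 0.0580; z_E = (6.51 − 4.94)/1.65 = 0.9515; E_B = (0.0580 − 0.9515)/√2 = -0.6318.
E_A − E_B = 0.3036 − (-0.6318) = 0.9354 ≈ 0.94.

0.94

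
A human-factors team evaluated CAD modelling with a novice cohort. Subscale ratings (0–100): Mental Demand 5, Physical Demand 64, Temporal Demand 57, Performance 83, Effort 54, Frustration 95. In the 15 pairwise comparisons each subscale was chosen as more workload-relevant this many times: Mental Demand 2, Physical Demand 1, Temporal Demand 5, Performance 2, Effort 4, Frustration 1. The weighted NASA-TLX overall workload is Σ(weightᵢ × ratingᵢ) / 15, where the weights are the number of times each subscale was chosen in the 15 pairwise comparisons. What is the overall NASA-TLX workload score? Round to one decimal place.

55.7

The tallies are the weights (they sum to 15).
Weighted sum = 2·5 + 1·64 + 5·57 + 2·83 + 4·54 + 1·95
            = 10 + 64 + 285 + 166 + 216 + 95 = 836.
Overall workload = 836 / 15 = 55.7333 ≈ 55.7.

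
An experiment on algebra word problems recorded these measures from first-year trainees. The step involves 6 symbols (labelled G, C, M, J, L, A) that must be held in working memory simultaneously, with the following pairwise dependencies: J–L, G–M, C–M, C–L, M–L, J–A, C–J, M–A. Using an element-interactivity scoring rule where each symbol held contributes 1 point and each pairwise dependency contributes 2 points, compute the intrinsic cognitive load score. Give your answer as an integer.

22

Count of symbols held simultaneously: 6.
Count of pairwise dependencies listed: 8.
Element contribution: 6 × 1 = 6.
Interaction contribution: 8 × 2 = 16.
Intrinsic load = 6 + 16 = 22.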